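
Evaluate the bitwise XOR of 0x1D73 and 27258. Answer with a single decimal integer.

30473

0x1D73 = 001110101110011
27258 = 110101001111010
XOR → 111011100001001 = 30473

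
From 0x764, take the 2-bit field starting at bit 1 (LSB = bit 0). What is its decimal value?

2

v = 011101100100
Shift right by 1: 01110110010
Mask low 2 bits: 10 = 2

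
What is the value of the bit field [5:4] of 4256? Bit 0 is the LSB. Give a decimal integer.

v = 001000010100000
Shift right by 4: 00100001010
Mask low 2 bits: 10 = 2

2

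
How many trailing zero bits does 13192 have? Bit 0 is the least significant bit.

13192 = 11001110001000
Trailing zeros: 3, so the lowest set bit is bit 3 (value 8).

3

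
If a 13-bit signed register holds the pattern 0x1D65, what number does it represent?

-667

pattern = 1110101100101 (MSB is 1 ⇒ negative)
Invert: 0001010011010, add 1 → 0001010011011 = 667, so the value is -667.
(Equivalently: 7525 - 2^13 = 7525 - 8192 = -667.)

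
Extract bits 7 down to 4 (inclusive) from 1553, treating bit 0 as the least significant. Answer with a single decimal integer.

v = 011000010001
Shift right by 4: 01100001
Mask low 4 bits: 0001 = 1

1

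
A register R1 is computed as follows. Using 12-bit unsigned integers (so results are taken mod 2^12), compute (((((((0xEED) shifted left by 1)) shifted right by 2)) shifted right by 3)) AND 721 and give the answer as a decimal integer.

64

0xEED = 111011101101
→ shifted left by 1 (mod 2^12) → 110111011010 = 3546
→ shifted right by 2 → 001101110110 = 886
→ shifted right by 3 → 000001101110 = 110
721 = 001011010001
→ AND → 000001000000 = 64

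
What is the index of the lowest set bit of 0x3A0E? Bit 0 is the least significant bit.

0x3A0E = 11101000001110
Trailing zeros: 1, so the lowest set bit is bit 1 (value 2).

1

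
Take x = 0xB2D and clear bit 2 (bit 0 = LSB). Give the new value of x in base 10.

2857

x = 0101100101101
bit 2 is currently 1; clear it via x & ~(1 << 2) = x & ~4
→ 0101100101001 = 2857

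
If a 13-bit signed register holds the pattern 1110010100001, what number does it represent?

pattern = 1110010100001 (MSB is 1 ⇒ negative)
Invert: 0001101011110, add 1 → 0001101011111 = 863, so the value is -863.
(Equivalently: 7329 - 2^13 = 7329 - 8192 = -863.)

-863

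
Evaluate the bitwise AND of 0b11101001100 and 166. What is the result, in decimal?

a = 11101001100
166 = 00010100110
AND → 00000000100 = 4

4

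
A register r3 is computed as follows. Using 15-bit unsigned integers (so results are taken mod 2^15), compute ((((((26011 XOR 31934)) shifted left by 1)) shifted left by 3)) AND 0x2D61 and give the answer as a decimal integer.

26011 = 110010110011011
31934 = 111110010111110
→ XOR → 001100100100101 = 6437
→ shifted left by 1 (mod 2^15) → 011001001001010 = 12874
→ shifted left by 3 (mod 2^15) → 001001001010000 = 4688
0x2D61 = 010110101100001
→ AND → 000000001000000 = 64

64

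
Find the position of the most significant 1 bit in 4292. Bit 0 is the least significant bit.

12

4292 = 1000011000100
The topmost 1 is at position 12 (since 2^12 = 4096 ≤ 4292 < 8192).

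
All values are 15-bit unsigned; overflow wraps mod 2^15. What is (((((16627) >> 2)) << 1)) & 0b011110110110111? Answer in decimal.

16627 = 100000011110011
→ >> 2 → 001000000111100 = 4156
→ << 1 (mod 2^15) → 010000001111000 = 8312
0b011110110110111 = 011110110110111
→ & → 010000000110000 = 8240

8240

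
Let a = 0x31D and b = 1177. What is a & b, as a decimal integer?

0x31D = 01100011101
1177 = 10010011001
AND → 00000011001 = 25

25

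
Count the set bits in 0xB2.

4

0xB2 = 10110010
Count the 1s: 1 + 1 + 1 + 1 = 4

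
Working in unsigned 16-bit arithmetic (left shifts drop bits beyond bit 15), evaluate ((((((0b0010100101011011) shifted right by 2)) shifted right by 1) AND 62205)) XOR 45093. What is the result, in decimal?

45068

0b0010100101011011 = 0010100101011011
→ shifted right by 2 → 0000101001010110 = 2646
→ shifted right by 1 → 0000010100101011 = 1323
62205 = 1111001011111101
→ AND → 0000000000101001 = 41
45093 = 1011000000100101
→ XOR → 1011000000001100 = 45068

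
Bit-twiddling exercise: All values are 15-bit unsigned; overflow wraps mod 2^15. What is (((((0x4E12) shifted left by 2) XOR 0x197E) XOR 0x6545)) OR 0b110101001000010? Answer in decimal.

28275

0x4E12 = 100111000010010
→ shifted left by 2 (mod 2^15) → 011100001001000 = 14408
0x197E = 001100101111110
→ XOR → 010000100110110 = 8502
0x6545 = 110010101000101
→ XOR → 100010001110011 = 17523
0b110101001000010 = 110101001000010
→ OR → 110111001110011 = 28275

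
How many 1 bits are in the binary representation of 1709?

1709 = 11010101101
Count the 1s: 1 + 1 + 1 + 1 + 1 + 1 + 1 = 7

7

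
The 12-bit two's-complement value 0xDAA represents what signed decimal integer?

pattern = 110110101010 (MSB is 1 ⇒ negative)
Invert: 001001010101, add 1 → 001001010110 = 598, so the value is -598.
(Equivalently: 3498 - 2^12 = 3498 - 4096 = -598.)

-598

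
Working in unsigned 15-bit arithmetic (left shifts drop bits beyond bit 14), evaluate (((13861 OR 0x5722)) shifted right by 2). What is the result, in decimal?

13861 = 011011000100101
0x5722 = 101011100100010
→ OR → 111011100100111 = 30503
→ shifted right by 2 → 001110111001001 = 7625

7625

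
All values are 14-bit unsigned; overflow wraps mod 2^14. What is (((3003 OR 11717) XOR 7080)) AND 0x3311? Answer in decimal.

3003 = 00101110111011
11717 = 10110111000101
→ OR → 10111111111111 = 12287
7080 = 01101110101000
→ XOR → 11010001010111 = 13399
0x3311 = 11001100010001
→ AND → 11000000010001 = 12305

12305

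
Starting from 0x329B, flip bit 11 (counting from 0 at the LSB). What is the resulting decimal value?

15003

x = 11001010011011
bit 11 is currently 0; toggle it via x ^ (1 << 11) = x ^ 2048
→ 11101010011011 = 15003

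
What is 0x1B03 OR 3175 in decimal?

8039

0x1B03 = 1101100000011
3175 = 0110001100111
 OR → 1111101100111 = 8039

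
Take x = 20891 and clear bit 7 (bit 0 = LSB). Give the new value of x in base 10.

x = 101000110011011
bit 7 is currently 1; clear it via x & ~(1 << 7) = x & ~128
→ 101000100011011 = 20763

20763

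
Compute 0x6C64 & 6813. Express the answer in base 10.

0x6C64 = 110110001100100
6813 = 001101010011101
AND → 000100000000100 = 2052

2052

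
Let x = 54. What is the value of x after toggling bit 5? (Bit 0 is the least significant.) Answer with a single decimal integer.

22

x = 000110110
bit 5 is currently 1; toggle it via x ^ (1 << 5) = x ^ 32
→ 000010110 = 22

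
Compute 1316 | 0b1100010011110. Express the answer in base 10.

1316 = 0010100100100
b = 1100010011110
 OR → 1110110111110 = 7614

7614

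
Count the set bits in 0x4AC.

5

0x4AC = 10010101100
Count the 1s: 1 + 1 + 1 + 1 + 1 = 5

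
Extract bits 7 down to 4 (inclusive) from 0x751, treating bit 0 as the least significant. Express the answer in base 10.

5

v = 11101010001
Shift right by 4: 1110101
Mask low 4 bits: 0101 = 5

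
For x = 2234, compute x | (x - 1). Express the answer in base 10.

x = 100010111010 = 2234
x - 1 = 100010111001
OR    = 100010111011 = 2235
(x | (x - 1) sets all bits below the lowest set bit.)

2235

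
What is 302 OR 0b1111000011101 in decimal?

7999

302 = 0000100101110
b = 1111000011101
 OR → 1111100111111 = 7999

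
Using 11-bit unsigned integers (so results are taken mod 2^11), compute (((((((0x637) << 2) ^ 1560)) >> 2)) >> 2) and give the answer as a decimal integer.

0x637 = 11000110111
→ << 2 (mod 2^11) → 00011011100 = 220
1560 = 11000011000
→ ^ → 11011000100 = 1732
→ >> 2 → 00110110001 = 433
→ >> 2 → 00001101100 = 108

108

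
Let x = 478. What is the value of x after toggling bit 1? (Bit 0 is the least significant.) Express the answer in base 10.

476

x = 0000111011110
bit 1 is currently 1; toggle it via x ^ (1 << 1) = x ^ 2
→ 0000111011100 = 476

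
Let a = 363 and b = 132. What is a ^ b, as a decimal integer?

495

363 = 101101011
132 = 010000100
XOR → 111101111 = 495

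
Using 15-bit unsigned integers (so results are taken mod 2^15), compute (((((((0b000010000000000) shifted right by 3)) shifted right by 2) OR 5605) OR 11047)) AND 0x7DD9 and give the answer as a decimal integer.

15809

0b000010000000000 = 000010000000000
→ shifted right by 3 → 000000010000000 = 128
→ shifted right by 2 → 000000000100000 = 32
5605 = 001010111100101
→ OR → 001010111100101 = 5605
11047 = 010101100100111
→ OR → 011111111100111 = 16359
0x7DD9 = 111110111011001
→ AND → 011110111000001 = 15809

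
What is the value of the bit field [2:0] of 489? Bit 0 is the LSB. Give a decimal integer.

1

v = 0111101001
Shift right by 0: 0111101001
Mask low 3 bits: 001 = 1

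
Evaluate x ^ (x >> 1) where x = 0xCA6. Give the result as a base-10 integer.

x = 110010100110 = 3238
x>>1 = 011001010011
XOR  = 101011110101 = 2805
(x ^ (x >> 1) gives the standard binary-reflected Gray code of x.)

2805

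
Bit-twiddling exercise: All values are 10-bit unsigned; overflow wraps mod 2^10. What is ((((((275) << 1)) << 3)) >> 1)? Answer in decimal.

152

275 = 0100010011
→ << 1 (mod 2^10) → 1000100110 = 550
→ << 3 (mod 2^10) → 0100110000 = 304
→ >> 1 → 0010011000 = 152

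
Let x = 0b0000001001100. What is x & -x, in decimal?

x = 1001100 = 76
-x (two's complement) = …0110100
AND   = 0000100 = 4
(x & -x isolates the lowest set bit of x.)

4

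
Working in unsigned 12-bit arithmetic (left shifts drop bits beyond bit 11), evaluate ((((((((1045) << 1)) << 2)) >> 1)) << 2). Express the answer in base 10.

1045 = 010000010101
→ << 1 (mod 2^12) → 100000101010 = 2090
→ << 2 (mod 2^12) → 000010101000 = 168
→ >> 1 → 000001010100 = 84
→ << 2 (mod 2^12) → 000101010000 = 336

336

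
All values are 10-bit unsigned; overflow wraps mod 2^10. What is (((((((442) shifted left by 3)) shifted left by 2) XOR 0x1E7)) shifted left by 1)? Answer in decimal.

334

442 = 0110111010
→ shifted left by 3 (mod 2^10) → 0111010000 = 464
→ shifted left by 2 (mod 2^10) → 1101000000 = 832
0x1E7 = 0111100111
→ XOR → 1010100111 = 679
→ shifted left by 1 (mod 2^10) → 0101001110 = 334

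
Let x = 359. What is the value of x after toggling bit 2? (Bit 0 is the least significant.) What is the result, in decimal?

x = 101100111
bit 2 is currently 1; toggle it via x ^ (1 << 2) = x ^ 4
→ 101100011 = 355

355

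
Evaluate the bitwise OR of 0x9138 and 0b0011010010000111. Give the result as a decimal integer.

46527

0x9138 = 1001000100111000
b = 0011010010000111
 OR → 1011010110111111 = 46527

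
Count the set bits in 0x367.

0x367 = 1101100111
Count the 1s: 1 + 1 + 1 + 1 + 1 + 1 + 1 = 7

7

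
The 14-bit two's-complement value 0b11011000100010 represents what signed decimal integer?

-2526

pattern = 11011000100010 (MSB is 1 ⇒ negative)
Invert: 00100111011101, add 1 → 00100111011110 = 2526, so the value is -2526.
(Equivalently: 13858 - 2^14 = 13858 - 16384 = -2526.)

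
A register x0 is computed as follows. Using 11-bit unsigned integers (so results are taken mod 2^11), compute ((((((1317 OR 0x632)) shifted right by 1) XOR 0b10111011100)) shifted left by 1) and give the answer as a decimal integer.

1166

1317 = 10100100101
0x632 = 11000110010
→ OR → 11100110111 = 1847
→ shifted right by 1 → 01110011011 = 923
0b10111011100 = 10111011100
→ XOR → 11001000111 = 1607
→ shifted left by 1 (mod 2^11) → 10010001110 = 1166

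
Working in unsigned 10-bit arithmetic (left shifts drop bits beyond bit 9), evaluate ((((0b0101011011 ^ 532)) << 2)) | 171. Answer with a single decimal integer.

0b0101011011 = 0101011011
532 = 1000010100
→ ^ → 1101001111 = 847
→ << 2 (mod 2^10) → 0100111100 = 316
171 = 0010101011
→ | → 0110111111 = 447

447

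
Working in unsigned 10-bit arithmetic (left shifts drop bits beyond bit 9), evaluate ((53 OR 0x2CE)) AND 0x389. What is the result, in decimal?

53 = 0000110101
0x2CE = 1011001110
→ OR → 1011111111 = 767
0x389 = 1110001001
→ AND → 1010001001 = 649

649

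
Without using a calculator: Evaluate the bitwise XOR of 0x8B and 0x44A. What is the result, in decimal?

0x8B = 00010001011
0x44A = 10001001010
XOR → 10011000001 = 1217

1217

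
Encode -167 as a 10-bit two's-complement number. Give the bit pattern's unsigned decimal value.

857

167 in 10 bits: 0010100111
Invert: 1101011000
Add 1:  1101011001 = 857
(Check: 2^10 - 167 = 1024 - 167 = 857.)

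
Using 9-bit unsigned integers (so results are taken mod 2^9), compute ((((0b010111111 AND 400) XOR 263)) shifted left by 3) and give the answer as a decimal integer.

0b010111111 = 010111111
400 = 110010000
→ AND → 010010000 = 144
263 = 100000111
→ XOR → 110010111 = 407
→ shifted left by 3 (mod 2^9) → 010111000 = 184

184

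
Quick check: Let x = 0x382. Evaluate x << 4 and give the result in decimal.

0x382 = 00001110000010
shift left by 4 → 11100000100000 = 14368
(equivalently, 898 × 2^4 = 898 × 16)

14368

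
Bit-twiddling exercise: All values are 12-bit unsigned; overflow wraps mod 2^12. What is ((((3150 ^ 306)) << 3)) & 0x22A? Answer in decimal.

3150 = 110001001110
306 = 000100110010
→ ^ → 110101111100 = 3452
→ << 3 (mod 2^12) → 101111100000 = 3040
0x22A = 001000101010
→ & → 001000100000 = 544

544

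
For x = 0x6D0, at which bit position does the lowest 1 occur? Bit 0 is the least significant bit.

0x6D0 = 11011010000
Trailing zeros: 4, so the lowest set bit is bit 4 (value 16).

4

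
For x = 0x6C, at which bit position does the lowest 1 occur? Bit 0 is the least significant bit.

2

0x6C = 1101100
Trailing zeros: 2, so the lowest set bit is bit 2 (value 4).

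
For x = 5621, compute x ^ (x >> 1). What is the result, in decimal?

x = 1010111110101 = 5621
x>>1 = 0101011111010
XOR  = 1111100001111 = 7951
(x ^ (x >> 1) gives the standard binary-reflected Gray code of x.)

7951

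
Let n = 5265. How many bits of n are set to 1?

5

5265 = 1010010010001
Count the 1s: 1 + 1 + 1 + 1 + 1 = 5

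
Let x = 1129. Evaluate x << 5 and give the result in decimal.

1129 = 0000010001101001
shift left by 5 → 1000110100100000 = 36128
(equivalently, 1129 × 2^5 = 1129 × 32)

36128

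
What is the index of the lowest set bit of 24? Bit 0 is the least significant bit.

24 = 11000
Trailing zeros: 3, so the lowest set bit is bit 3 (value 8).

3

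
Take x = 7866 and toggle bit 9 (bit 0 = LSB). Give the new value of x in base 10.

x = 01111010111010
bit 9 is currently 1; toggle it via x ^ (1 << 9) = x ^ 512
→ 01110010111010 = 7354

7354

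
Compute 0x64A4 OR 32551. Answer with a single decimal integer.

32679

0x64A4 = 110010010100100
32551 = 111111100100111
 OR → 111111110100111 = 32679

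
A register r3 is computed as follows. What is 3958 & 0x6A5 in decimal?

1572

3958 = 111101110110
0x6A5 = 011010100101
AND → 011000100100 = 1572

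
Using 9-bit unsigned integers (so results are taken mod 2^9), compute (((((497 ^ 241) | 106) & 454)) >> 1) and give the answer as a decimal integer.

497 = 111110001
241 = 011110001
→ ^ → 100000000 = 256
106 = 001101010
→ | → 101101010 = 362
454 = 111000110
→ & → 101000010 = 322
→ >> 1 → 010100001 = 161

161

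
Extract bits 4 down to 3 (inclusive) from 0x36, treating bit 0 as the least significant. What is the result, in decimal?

v = 00110110
Shift right by 3: 00110
Mask low 2 bits: 10 = 2

2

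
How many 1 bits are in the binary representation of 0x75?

0x75 = 1110101
Count the 1s: 1 + 1 + 1 + 1 + 1 = 5

5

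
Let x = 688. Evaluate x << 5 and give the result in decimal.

688 = 000001010110000
shift left by 5 → 101011000000000 = 22016
(equivalently, 688 × 2^5 = 688 × 32)

22016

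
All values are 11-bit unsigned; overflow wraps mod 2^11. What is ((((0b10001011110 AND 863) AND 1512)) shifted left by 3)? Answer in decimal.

576

0b10001011110 = 10001011110
863 = 01101011111
→ AND → 00001011110 = 94
1512 = 10111101000
→ AND → 00001001000 = 72
→ shifted left by 3 (mod 2^11) → 01001000000 = 576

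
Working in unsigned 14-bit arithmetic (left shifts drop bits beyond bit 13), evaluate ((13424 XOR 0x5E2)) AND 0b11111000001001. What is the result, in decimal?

12288

13424 = 11010001110000
0x5E2 = 00010111100010
→ XOR → 11000110010010 = 12690
0b11111000001001 = 11111000001001
→ AND → 11000000000000 = 12288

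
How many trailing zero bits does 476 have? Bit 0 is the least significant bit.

2

476 = 111011100
Trailing zeros: 2, so the lowest set bit is bit 2 (value 4).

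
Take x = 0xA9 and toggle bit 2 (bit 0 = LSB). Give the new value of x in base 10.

173

x = 010101001
bit 2 is currently 0; toggle it via x ^ (1 << 2) = x ^ 4
→ 010101101 = 173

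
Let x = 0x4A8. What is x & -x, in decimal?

8

x = 10010101000 = 1192
-x (two's complement) = …01101011000
AND   = 00000001000 = 8
(x & -x isolates the lowest set bit of x.)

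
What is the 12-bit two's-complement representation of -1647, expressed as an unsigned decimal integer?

2449

1647 in 12 bits: 011001101111
Invert: 100110010000
Add 1:  100110010001 = 2449
(Check: 2^12 - 1647 = 4096 - 1647 = 2449.)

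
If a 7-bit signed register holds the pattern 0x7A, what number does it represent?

pattern = 1111010 (MSB is 1 ⇒ negative)
Invert: 0000101, add 1 → 0000110 = 6, so the value is -6.
(Equivalently: 122 - 2^7 = 122 - 128 = -6.)

-6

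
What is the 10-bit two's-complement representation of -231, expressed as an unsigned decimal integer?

231 in 10 bits: 0011100111
Invert: 1100011000
Add 1:  1100011001 = 793
(Check: 2^10 - 231 = 1024 - 231 = 793.)

793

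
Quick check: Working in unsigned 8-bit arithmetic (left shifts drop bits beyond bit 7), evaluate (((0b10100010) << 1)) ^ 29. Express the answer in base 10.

89

0b10100010 = 10100010
→ << 1 (mod 2^8) → 01000100 = 68
29 = 00011101
→ ^ → 01011001 = 89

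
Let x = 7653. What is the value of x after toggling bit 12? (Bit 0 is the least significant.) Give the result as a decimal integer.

x = 1110111100101
bit 12 is currently 1; toggle it via x ^ (1 << 12) = x ^ 4096
→ 0110111100101 = 3557

3557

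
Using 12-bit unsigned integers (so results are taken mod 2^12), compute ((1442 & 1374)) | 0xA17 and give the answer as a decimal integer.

1442 = 010110100010
1374 = 010101011110
→ & → 010100000010 = 1282
0xA17 = 101000010111
→ | → 111100010111 = 3863

3863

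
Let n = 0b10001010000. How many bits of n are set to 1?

3

n = 10001010000
Count the 1s: 1 + 1 + 1 = 3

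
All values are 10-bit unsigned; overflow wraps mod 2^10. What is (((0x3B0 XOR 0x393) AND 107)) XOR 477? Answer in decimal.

0x3B0 = 1110110000
0x393 = 1110010011
→ XOR → 0000100011 = 35
107 = 0001101011
→ AND → 0000100011 = 35
477 = 0111011101
→ XOR → 0111111110 = 510

510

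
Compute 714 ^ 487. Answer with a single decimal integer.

813

714 = 1011001010
487 = 0111100111
XOR → 1100101101 = 813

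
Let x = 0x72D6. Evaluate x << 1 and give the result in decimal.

58796

0x72D6 = 0111001011010110
shift left by 1 → 1110010110101100 = 58796
(equivalently, 29398 × 2^1 = 29398 × 2)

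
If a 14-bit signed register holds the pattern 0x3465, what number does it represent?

pattern = 11010001100101 (MSB is 1 ⇒ negative)
Invert: 00101110011010, add 1 → 00101110011011 = 2971, so the value is -2971.
(Equivalently: 13413 - 2^14 = 13413 - 16384 = -2971.)

-2971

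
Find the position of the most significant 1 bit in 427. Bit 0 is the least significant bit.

427 = 110101011
The topmost 1 is at position 8 (since 2^8 = 256 ≤ 427 < 512).

8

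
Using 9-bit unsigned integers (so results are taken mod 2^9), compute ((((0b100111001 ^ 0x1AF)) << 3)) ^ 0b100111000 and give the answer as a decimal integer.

0b100111001 = 100111001
0x1AF = 110101111
→ ^ → 010010110 = 150
→ << 3 (mod 2^9) → 010110000 = 176
0b100111000 = 100111000
→ ^ → 110001000 = 392

392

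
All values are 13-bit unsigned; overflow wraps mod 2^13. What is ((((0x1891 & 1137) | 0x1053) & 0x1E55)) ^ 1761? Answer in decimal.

0x1891 = 1100010010001
1137 = 0010001110001
→ & → 0000000010001 = 17
0x1053 = 1000001010011
→ | → 1000001010011 = 4179
0x1E55 = 1111001010101
→ & → 1000001010001 = 4177
1761 = 0011011100001
→ ^ → 1011010110000 = 5808

5808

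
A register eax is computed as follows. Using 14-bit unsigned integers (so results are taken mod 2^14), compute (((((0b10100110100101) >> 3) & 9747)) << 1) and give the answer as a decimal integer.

2080

0b10100110100101 = 10100110100101
→ >> 3 → 00010100110100 = 1332
9747 = 10011000010011
→ & → 00010000010000 = 1040
→ << 1 (mod 2^14) → 00100000100000 = 2080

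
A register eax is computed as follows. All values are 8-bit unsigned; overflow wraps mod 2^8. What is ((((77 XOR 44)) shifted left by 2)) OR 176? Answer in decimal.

77 = 01001101
44 = 00101100
→ XOR → 01100001 = 97
→ shifted left by 2 (mod 2^8) → 10000100 = 132
176 = 10110000
→ OR → 10110100 = 180

180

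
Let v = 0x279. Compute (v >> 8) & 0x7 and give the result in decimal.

2

v = 01001111001
Shift right by 8: 010
Mask low 3 bits: 010 = 2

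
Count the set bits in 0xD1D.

7

0xD1D = 110100011101
Count the 1s: 1 + 1 + 1 + 1 + 1 + 1 + 1 = 7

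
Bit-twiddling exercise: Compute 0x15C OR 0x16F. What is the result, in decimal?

383

0x15C = 101011100
0x16F = 101101111
 OR → 101111111 = 383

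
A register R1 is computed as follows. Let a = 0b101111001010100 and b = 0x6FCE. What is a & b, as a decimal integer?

a = 101111001010100
0x6FCE = 110111111001110
AND → 100111001000100 = 20036

20036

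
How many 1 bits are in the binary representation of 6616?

7

6616 = 1100111011000
Count the 1s: 1 + 1 + 1 + 1 + 1 + 1 + 1 = 7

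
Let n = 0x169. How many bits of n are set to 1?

5

0x169 = 101101001
Count the 1s: 1 + 1 + 1 + 1 + 1 = 5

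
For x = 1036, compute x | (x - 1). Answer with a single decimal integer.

x = 10000001100 = 1036
x - 1 = 10000001011
OR    = 10000001111 = 1039
(x | (x - 1) sets all bits below the lowest set bit.)

1039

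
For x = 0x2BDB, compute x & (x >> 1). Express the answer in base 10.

457

x = 10101111011011 = 11227
x>>1 = 01010111101101
AND  = 00000111001001 = 457
(x & (x >> 1) has a 1 wherever x has two consecutive 1 bits.)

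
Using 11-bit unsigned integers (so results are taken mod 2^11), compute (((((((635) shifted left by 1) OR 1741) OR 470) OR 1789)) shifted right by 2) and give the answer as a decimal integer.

511

635 = 01001111011
→ shifted left by 1 (mod 2^11) → 10011110110 = 1270
1741 = 11011001101
→ OR → 11011111111 = 1791
470 = 00111010110
→ OR → 11111111111 = 2047
1789 = 11011111101
→ OR → 11111111111 = 2047
→ shifted right by 2 → 00111111111 = 511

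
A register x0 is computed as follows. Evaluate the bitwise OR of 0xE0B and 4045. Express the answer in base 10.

4047

0xE0B = 111000001011
4045 = 111111001101
 OR → 111111001111 = 4047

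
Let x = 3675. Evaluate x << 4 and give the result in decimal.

58800

3675 = 0000111001011011
shift left by 4 → 1110010110110000 = 58800
(equivalently, 3675 × 2^4 = 3675 × 16)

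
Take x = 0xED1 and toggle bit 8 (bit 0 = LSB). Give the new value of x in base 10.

4049

x = 00111011010001
bit 8 is currently 0; toggle it via x ^ (1 << 8) = x ^ 256
→ 00111111010001 = 4049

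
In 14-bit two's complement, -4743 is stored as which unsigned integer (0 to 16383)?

11641

4743 in 14 bits: 01001010000111
Invert: 10110101111000
Add 1:  10110101111001 = 11641
(Check: 2^14 - 4743 = 16384 - 4743 = 11641.)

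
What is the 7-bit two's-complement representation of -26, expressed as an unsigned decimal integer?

26 in 7 bits: 0011010
Invert: 1100101
Add 1:  1100110 = 102
(Check: 2^7 - 26 = 128 - 26 = 102.)

102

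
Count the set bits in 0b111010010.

n = 111010010
Count the 1s: 1 + 1 + 1 + 1 + 1 = 5

5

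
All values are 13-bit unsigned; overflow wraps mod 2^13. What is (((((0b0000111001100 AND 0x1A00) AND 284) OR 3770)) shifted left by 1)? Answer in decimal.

7540

0b0000111001100 = 0000111001100
0x1A00 = 1101000000000
→ AND → 0000000000000 = 0
284 = 0000100011100
→ AND → 0000000000000 = 0
3770 = 0111010111010
→ OR → 0111010111010 = 3770
→ shifted left by 1 (mod 2^13) → 1110101110100 = 7540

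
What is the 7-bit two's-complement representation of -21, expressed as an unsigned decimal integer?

107

21 in 7 bits: 0010101
Invert: 1101010
Add 1:  1101011 = 107
(Check: 2^7 - 21 = 128 - 21 = 107.)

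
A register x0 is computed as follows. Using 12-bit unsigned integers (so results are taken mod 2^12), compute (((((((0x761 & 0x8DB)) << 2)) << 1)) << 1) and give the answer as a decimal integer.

1040

0x761 = 011101100001
0x8DB = 100011011011
→ & → 000001000001 = 65
→ << 2 (mod 2^12) → 000100000100 = 260
→ << 1 (mod 2^12) → 001000001000 = 520
→ << 1 (mod 2^12) → 010000010000 = 1040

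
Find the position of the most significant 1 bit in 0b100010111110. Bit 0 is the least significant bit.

11

0b100010111110 = 100010111110
The topmost 1 is at position 11 (since 2^11 = 2048 ≤ 2238 < 4096).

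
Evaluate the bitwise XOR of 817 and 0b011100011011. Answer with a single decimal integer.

1066

817 = 01100110001
b = 11100011011
XOR → 10000101010 = 1066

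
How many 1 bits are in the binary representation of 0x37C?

0x37C = 1101111100
Count the 1s: 1 + 1 + 1 + 1 + 1 + 1 + 1 = 7

7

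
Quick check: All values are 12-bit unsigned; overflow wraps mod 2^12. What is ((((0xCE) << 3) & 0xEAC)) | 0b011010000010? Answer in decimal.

0xCE = 000011001110
→ << 3 (mod 2^12) → 011001110000 = 1648
0xEAC = 111010101100
→ & → 011000100000 = 1568
0b011010000010 = 011010000010
→ | → 011010100010 = 1698

1698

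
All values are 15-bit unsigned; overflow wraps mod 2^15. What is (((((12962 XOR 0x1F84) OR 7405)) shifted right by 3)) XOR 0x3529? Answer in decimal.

12962 = 011001010100010
0x1F84 = 001111110000100
→ XOR → 010110100100110 = 11558
7405 = 001110011101101
→ OR → 011110111101111 = 15855
→ shifted right by 3 → 000011110111101 = 1981
0x3529 = 011010100101001
→ XOR → 011001010010100 = 12948

12948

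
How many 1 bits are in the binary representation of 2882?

5

2882 = 101101000010
Count the 1s: 1 + 1 + 1 + 1 + 1 = 5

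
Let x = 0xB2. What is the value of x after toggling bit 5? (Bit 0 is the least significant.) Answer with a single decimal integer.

x = 10110010
bit 5 is currently 1; toggle it via x ^ (1 << 5) = x ^ 32
→ 10010010 = 146

146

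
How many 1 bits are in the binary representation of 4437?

6

4437 = 1000101010101
Count the 1s: 1 + 1 + 1 + 1 + 1 + 1 = 6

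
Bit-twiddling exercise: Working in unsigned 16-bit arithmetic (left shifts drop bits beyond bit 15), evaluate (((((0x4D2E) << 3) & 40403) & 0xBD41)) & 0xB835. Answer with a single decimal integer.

2048

0x4D2E = 0100110100101110
→ << 3 (mod 2^16) → 0110100101110000 = 26992
40403 = 1001110111010011
→ & → 0000100101010000 = 2384
0xBD41 = 1011110101000001
→ & → 0000100101000000 = 2368
0xB835 = 1011100000110101
→ & → 0000100000000000 = 2048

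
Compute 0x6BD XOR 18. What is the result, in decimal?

1711

0x6BD = 11010111101
18 = 00000010010
XOR → 11010101111 = 1711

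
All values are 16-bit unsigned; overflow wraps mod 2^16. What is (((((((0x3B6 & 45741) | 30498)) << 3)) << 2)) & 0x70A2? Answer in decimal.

0x3B6 = 0000001110110110
45741 = 1011001010101101
→ & → 0000001010100100 = 676
30498 = 0111011100100010
→ | → 0111011110100110 = 30630
→ << 3 (mod 2^16) → 1011110100110000 = 48432
→ << 2 (mod 2^16) → 1111010011000000 = 62656
0x70A2 = 0111000010100010
→ & → 0111000010000000 = 28800

28800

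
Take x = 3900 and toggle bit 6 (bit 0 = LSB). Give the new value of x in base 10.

3964

x = 0111100111100
bit 6 is currently 0; toggle it via x ^ (1 << 6) = x ^ 64
→ 0111101111100 = 3964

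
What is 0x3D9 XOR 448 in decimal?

0x3D9 = 1111011001
448 = 0111000000
XOR → 1000011001 = 537

537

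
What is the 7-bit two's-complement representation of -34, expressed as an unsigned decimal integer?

34 in 7 bits: 0100010
Invert: 1011101
Add 1:  1011110 = 94
(Check: 2^7 - 34 = 128 - 34 = 94.)

94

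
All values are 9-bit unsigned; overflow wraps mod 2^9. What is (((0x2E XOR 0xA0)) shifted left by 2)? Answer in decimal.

0x2E = 000101110
0xA0 = 010100000
→ XOR → 010001110 = 142
→ shifted left by 2 (mod 2^9) → 000111000 = 56

56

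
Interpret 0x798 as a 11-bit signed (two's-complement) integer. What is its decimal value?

-104

pattern = 11110011000 (MSB is 1 ⇒ negative)
Invert: 00001100111, add 1 → 00001101000 = 104, so the value is -104.
(Equivalently: 1944 - 2^11 = 1944 - 2048 = -104.)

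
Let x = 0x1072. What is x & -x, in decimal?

2

x = 1000001110010 = 4210
-x (two's complement) = …0111110001110
AND   = 0000000000010 = 2
(x & -x isolates the lowest set bit of x.)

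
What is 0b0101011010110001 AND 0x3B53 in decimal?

4625

a = 101011010110001
0x3B53 = 011101101010011
AND → 001001000010001 = 4625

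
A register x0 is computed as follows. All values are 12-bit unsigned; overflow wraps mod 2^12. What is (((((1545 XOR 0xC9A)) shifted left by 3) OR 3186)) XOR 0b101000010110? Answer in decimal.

1545 = 011000001001
0xC9A = 110010011010
→ XOR → 101010010011 = 2707
→ shifted left by 3 (mod 2^12) → 010010011000 = 1176
3186 = 110001110010
→ OR → 110011111010 = 3322
0b101000010110 = 101000010110
→ XOR → 011011101100 = 1772

1772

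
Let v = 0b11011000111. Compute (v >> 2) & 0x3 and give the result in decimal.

1

v = 11011000111
Shift right by 2: 110110001
Mask low 2 bits: 01 = 1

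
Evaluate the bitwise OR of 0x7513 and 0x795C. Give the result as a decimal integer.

0x7513 = 111010100010011
0x795C = 111100101011100
 OR → 111110101011111 = 32095

32095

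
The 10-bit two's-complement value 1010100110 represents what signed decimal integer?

pattern = 1010100110 (MSB is 1 ⇒ negative)
Invert: 0101011001, add 1 → 0101011010 = 346, so the value is -346.
(Equivalently: 678 - 2^10 = 678 - 1024 = -346.)

-346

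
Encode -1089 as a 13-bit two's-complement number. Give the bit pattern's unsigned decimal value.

7103

1089 in 13 bits: 0010001000001
Invert: 1101110111110
Add 1:  1101110111111 = 7103
(Check: 2^13 - 1089 = 8192 - 1089 = 7103.)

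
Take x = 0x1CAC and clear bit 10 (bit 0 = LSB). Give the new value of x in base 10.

6316

x = 1110010101100
bit 10 is currently 1; clear it via x & ~(1 << 10) = x & ~1024
→ 1100010101100 = 6316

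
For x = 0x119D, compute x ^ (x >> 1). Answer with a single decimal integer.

x = 1000110011101 = 4509
x>>1 = 0100011001110
XOR  = 1100101010011 = 6483
(x ^ (x >> 1) gives the standard binary-reflected Gray code of x.)

6483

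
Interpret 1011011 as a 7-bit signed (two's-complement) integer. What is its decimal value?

-37

pattern = 1011011 (MSB is 1 ⇒ negative)
Invert: 0100100, add 1 → 0100101 = 37, so the value is -37.
(Equivalently: 91 - 2^7 = 91 - 128 = -37.)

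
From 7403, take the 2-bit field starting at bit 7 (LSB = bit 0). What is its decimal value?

v = 1110011101011
Shift right by 7: 111001
Mask low 2 bits: 01 = 1

1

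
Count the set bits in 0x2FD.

8

0x2FD = 1011111101
Count the 1s: 1 + 1 + 1 + 1 + 1 + 1 + 1 + 1 = 8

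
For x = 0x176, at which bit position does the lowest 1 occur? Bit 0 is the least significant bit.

0x176 = 101110110
Trailing zeros: 1, so the lowest set bit is bit 1 (value 2).

1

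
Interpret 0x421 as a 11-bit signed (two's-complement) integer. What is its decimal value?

-991

pattern = 10000100001 (MSB is 1 ⇒ negative)
Invert: 01111011110, add 1 → 01111011111 = 991, so the value is -991.
(Equivalently: 1057 - 2^11 = 1057 - 2048 = -991.)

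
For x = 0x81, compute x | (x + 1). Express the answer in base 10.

x = 10000001 = 129
x + 1 = 10000010
OR    = 10000011 = 131
(x | (x + 1) sets the lowest cleared bit.)

131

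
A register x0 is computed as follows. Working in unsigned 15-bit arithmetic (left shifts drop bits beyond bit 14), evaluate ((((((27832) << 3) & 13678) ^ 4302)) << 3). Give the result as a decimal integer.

27832 = 110110010111000
→ << 3 (mod 2^15) → 110010111000000 = 26048
13678 = 011010101101110
→ & → 010010101000000 = 9536
4302 = 001000011001110
→ ^ → 011010110001110 = 13710
→ << 3 (mod 2^15) → 010110001110000 = 11376

11376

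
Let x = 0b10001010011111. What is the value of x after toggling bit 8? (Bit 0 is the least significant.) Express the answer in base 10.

9119

x = 10001010011111
bit 8 is currently 0; toggle it via x ^ (1 << 8) = x ^ 256
→ 10001110011111 = 9119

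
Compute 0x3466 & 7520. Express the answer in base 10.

0x3466 = 11010001100110
7520 = 01110101100000
AND → 01010001100000 = 5216

5216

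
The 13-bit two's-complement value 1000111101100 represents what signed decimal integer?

-3604

pattern = 1000111101100 (MSB is 1 ⇒ negative)
Invert: 0111000010011, add 1 → 0111000010100 = 3604, so the value is -3604.
(Equivalently: 4588 - 2^13 = 4588 - 8192 = -3604.)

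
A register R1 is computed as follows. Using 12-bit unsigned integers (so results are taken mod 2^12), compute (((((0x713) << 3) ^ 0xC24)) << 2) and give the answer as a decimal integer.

0x713 = 011100010011
→ << 3 (mod 2^12) → 100010011000 = 2200
0xC24 = 110000100100
→ ^ → 010010111100 = 1212
→ << 2 (mod 2^12) → 001011110000 = 752

752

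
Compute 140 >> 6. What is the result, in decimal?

2

140 = 10001100
shift right by 6 → 00000010 = 2
(equivalently, floor(140 / 64))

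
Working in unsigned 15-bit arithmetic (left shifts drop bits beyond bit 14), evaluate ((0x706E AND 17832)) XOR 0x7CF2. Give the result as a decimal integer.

0x706E = 111000001101110
17832 = 100010110101000
→ AND → 100000000101000 = 16424
0x7CF2 = 111110011110010
→ XOR → 011110011011010 = 15578

15578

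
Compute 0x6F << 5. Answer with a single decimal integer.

0x6F = 000001101111
shift left by 5 → 110111100000 = 3552
(equivalently, 111 × 2^5 = 111 × 32)

3552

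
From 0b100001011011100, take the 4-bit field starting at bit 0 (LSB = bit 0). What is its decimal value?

12

v = 100001011011100
Shift right by 0: 100001011011100
Mask low 4 bits: 1100 = 12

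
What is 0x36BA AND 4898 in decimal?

0x36BA = 11011010111010
4898 = 01001100100010
AND → 01001000100010 = 4642

4642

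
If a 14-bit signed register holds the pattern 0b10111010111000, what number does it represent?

-4424

pattern = 10111010111000 (MSB is 1 ⇒ negative)
Invert: 01000101000111, add 1 → 01000101001000 = 4424, so the value is -4424.
(Equivalently: 11960 - 2^14 = 11960 - 16384 = -4424.)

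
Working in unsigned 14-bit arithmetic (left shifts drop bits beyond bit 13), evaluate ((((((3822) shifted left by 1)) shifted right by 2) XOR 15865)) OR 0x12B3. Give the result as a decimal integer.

15039

3822 = 00111011101110
→ shifted left by 1 (mod 2^14) → 01110111011100 = 7644
→ shifted right by 2 → 00011101110111 = 1911
15865 = 11110111111001
→ XOR → 11101010001110 = 14990
0x12B3 = 01001010110011
→ OR → 11101010111111 = 15039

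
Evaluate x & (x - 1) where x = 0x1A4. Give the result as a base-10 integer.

416

x = 110100100 = 420
x - 1 = 110100011
AND   = 110100000 = 416
(x & (x - 1) clears the lowest set bit of x.)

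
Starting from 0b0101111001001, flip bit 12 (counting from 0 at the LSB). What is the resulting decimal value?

x = 0101111001001
bit 12 is currently 0; toggle it via x ^ (1 << 12) = x ^ 4096
→ 1101111001001 = 7113

7113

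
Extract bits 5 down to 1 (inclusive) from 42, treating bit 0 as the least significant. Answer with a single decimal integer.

v = 000101010
Shift right by 1: 00010101
Mask low 5 bits: 10101 = 21

21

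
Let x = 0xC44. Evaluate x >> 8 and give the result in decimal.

0xC44 = 110001000100
shift right by 8 → 000000001100 = 12
(equivalently, floor(3140 / 256))

12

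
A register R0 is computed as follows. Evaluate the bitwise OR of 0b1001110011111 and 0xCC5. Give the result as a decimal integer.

8159

a = 1001110011111
0xCC5 = 0110011000101
 OR → 1111111011111 = 8159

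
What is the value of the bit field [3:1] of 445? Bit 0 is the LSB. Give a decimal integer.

6

v = 0000110111101
Shift right by 1: 000011011110
Mask low 3 bits: 110 = 6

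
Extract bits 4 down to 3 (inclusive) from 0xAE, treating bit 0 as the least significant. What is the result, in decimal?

1

v = 10101110
Shift right by 3: 10101
Mask low 2 bits: 01 = 1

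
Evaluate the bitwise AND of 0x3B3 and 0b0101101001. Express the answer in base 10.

289

0x3B3 = 1110110011
b = 0101101001
AND → 0100100001 = 289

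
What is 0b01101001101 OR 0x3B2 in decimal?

1023

a = 1101001101
0x3B2 = 1110110010
 OR → 1111111111 = 1023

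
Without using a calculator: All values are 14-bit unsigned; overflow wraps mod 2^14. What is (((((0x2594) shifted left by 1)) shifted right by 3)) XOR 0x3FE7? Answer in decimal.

16002

0x2594 = 10010110010100
→ shifted left by 1 (mod 2^14) → 00101100101000 = 2856
→ shifted right by 3 → 00000101100101 = 357
0x3FE7 = 11111111100111
→ XOR → 11111010000010 = 16002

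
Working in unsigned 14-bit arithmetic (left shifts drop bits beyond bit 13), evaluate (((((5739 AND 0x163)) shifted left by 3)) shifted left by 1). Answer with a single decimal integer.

5739 = 01011001101011
0x163 = 00000101100011
→ AND → 00000001100011 = 99
→ shifted left by 3 (mod 2^14) → 00001100011000 = 792
→ shifted left by 1 (mod 2^14) → 00011000110000 = 1584

1584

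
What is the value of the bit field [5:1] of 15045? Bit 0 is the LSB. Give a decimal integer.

v = 11101011000101
Shift right by 1: 1110101100010
Mask low 5 bits: 00010 = 2

2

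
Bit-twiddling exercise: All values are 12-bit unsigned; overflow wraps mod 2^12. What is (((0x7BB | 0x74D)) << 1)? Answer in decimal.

0x7BB = 011110111011
0x74D = 011101001101
→ | → 011111111111 = 2047
→ << 1 (mod 2^12) → 111111111110 = 4094

4094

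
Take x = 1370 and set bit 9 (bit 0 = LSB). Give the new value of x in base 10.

x = 010101011010
bit 9 is currently 0; set it via x | (1 << 9) = x | 512
→ 011101011010 = 1882

1882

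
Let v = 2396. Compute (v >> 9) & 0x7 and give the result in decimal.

4

v = 100101011100
Shift right by 9: 100
Mask low 3 bits: 100 = 4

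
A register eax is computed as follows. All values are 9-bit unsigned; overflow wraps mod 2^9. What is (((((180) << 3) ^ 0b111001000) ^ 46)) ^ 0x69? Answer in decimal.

180 = 010110100
→ << 3 (mod 2^9) → 110100000 = 416
0b111001000 = 111001000
→ ^ → 001101000 = 104
46 = 000101110
→ ^ → 001000110 = 70
0x69 = 001101001
→ ^ → 000101111 = 47

47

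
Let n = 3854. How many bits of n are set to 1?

3854 = 111100001110
Count the 1s: 1 + 1 + 1 + 1 + 1 + 1 + 1 = 7

7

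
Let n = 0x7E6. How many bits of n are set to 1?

8

0x7E6 = 11111100110
Count the 1s: 1 + 1 + 1 + 1 + 1 + 1 + 1 + 1 = 8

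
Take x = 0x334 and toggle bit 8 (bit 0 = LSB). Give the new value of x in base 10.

x = 01100110100
bit 8 is currently 1; toggle it via x ^ (1 << 8) = x ^ 256
→ 01000110100 = 564

564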